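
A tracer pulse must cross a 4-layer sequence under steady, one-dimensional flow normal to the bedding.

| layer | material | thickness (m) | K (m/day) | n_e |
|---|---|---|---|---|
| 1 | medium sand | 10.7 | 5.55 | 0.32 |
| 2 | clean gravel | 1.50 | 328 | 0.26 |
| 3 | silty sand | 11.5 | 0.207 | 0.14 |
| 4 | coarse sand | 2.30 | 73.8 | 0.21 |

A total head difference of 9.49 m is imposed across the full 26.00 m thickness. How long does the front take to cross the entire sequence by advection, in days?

With flow normal to the layers, continuity requires the same specific discharge q through every layer.
Σ(b_i/K_i) = 10.7/5.55 + 1.50/328 + 11.5/0.207 + 2.30/73.8 = 57.52 d.
q = Δh / Σ(b_i/K_i) = 9.49 / 57.52 = 0.1650 m/day.
In each layer the seepage velocity is v_i = q/n_i, so the layer transit time is t_i = b_i·n_i / q:
  layer 1 (medium sand): t_1 = 10.7 × 0.32 / 0.1650 = 20.75 d
  layer 2 (clean gravel): t_2 = 1.50 × 0.26 / 0.1650 = 2.364 d
  layer 3 (silty sand): t_3 = 11.5 × 0.14 / 0.1650 = 9.758 d
  layer 4 (coarse sand): t_4 = 2.30 × 0.21 / 0.1650 = 2.927 d
Total t = Σ t_i = 35.80 days.

35.8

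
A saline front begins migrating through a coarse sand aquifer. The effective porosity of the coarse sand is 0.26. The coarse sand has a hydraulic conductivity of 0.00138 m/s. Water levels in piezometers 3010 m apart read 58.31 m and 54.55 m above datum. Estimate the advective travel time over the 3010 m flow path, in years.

14.4

Convert K: 0.00138 m/s × 86400 = 119.2 m/day.
Hydraulic gradient i = (58.31 − 54.55) / 3010 = 3.76 / 3010 = 0.001249.
Darcy flux q = K · i = 119.2 × 0.001249 = 0.1489 m/day.
Seepage velocity v = q / n_e = 0.1489 / 0.26 = 0.5728 m/day.
Travel time t = L / v = 3010 / 0.5728 = 5254 days = 14.39 years.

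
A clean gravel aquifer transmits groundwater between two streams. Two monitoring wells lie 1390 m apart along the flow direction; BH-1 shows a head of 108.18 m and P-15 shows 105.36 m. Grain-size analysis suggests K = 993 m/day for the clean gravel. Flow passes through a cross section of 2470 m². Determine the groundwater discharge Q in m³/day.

Hydraulic gradient i = (108.18 − 105.36) / 1390 = 2.82 / 1390 = 0.002029.
Darcy's law: Q = K · A · i = 993.0 × 2470 × 0.002029 = 4976 m³/day.

4980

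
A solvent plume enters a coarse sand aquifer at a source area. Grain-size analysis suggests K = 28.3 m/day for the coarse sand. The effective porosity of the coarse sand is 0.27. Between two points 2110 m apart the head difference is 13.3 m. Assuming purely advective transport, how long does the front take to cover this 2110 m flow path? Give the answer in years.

8.74

Hydraulic gradient i = Δh / L = 13.3 / 2110 = 0.006303.
Darcy flux q = K · i = 28.30 × 0.006303 = 0.1784 m/day.
Seepage velocity v = q / n_e = 0.1784 / 0.27 = 0.6607 m/day.
Travel time t = L / v = 2110 / 0.6607 = 3194 days = 8.744 years.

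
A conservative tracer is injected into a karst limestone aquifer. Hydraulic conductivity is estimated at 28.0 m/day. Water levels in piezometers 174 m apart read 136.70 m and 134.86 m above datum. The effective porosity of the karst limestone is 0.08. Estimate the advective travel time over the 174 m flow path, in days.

47.0

Hydraulic gradient i = (136.70 − 134.86) / 174 = 1.84 / 174 = 0.01057.
Darcy flux q = K · i = 28.00 × 0.01057 = 0.2961 m/day.
Seepage velocity v = q / n_e = 0.2961 / 0.08 = 3.701 m/day.
Travel time t = L / v = 174 / 3.701 = 47.01 days.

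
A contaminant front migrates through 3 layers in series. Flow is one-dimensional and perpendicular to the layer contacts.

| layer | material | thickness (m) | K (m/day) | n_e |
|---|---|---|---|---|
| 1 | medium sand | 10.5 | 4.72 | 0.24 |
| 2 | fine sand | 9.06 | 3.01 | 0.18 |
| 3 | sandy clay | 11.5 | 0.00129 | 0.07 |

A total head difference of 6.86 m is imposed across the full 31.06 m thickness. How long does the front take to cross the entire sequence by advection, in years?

With flow normal to the layers, continuity requires the same specific discharge q through every layer.
Σ(b_i/K_i) = 10.5/4.72 + 9.06/3.01 + 11.5/0.00129 = 8920 d.
q = Δh / Σ(b_i/K_i) = 6.86 / 8920 = 0.0007691 m/day.
In each layer the seepage velocity is v_i = q/n_i, so the layer transit time is t_i = b_i·n_i / q:
  layer 1 (medium sand): t_1 = 10.5 × 0.24 / 0.0007691 = 3277 d
  layer 2 (fine sand): t_2 = 9.06 × 0.18 / 0.0007691 = 2121 d
  layer 3 (sandy clay): t_3 = 11.5 × 0.07 / 0.0007691 = 1047 d
Total t = Σ t_i = 6444 days = 17.64 years.

17.6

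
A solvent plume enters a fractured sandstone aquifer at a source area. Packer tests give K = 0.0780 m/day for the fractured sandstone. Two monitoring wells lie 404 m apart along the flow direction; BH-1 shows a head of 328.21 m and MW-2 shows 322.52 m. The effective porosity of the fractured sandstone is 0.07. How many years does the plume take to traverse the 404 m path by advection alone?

Hydraulic gradient i = (328.21 − 322.52) / 404 = 5.69 / 404 = 0.01408.
Darcy flux q = K · i = 0.07800 × 0.01408 = 0.001099 m/day.
Seepage velocity v = q / n_e = 0.001099 / 0.07 = 0.01569 m/day.
Travel time t = L / v = 404 / 0.01569 = 25743 days = 70.48 years.

70.5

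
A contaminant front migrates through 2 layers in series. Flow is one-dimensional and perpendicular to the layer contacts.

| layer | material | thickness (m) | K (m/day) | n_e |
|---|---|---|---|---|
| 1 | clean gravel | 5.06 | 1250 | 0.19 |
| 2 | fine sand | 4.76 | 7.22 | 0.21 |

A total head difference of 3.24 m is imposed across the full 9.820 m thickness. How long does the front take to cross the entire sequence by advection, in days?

0.401

With flow normal to the layers, continuity requires the same specific discharge q through every layer.
Σ(b_i/K_i) = 5.06/1250 + 4.76/7.22 = 0.6633 d.
q = Δh / Σ(b_i/K_i) = 3.24 / 0.6633 = 4.884 m/day.
In each layer the seepage velocity is v_i = q/n_i, so the layer transit time is t_i = b_i·n_i / q:
  layer 1 (clean gravel): t_1 = 5.06 × 0.19 / 4.884 = 0.1968 d
  layer 2 (fine sand): t_2 = 4.76 × 0.21 / 4.884 = 0.2046 d
Total t = Σ t_i = 0.4015 days.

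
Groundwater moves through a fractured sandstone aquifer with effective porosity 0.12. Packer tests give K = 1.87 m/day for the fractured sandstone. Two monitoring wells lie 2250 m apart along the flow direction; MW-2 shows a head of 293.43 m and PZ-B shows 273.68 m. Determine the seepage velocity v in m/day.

Hydraulic gradient i = (293.43 − 273.68) / 2250 = 19.75 / 2250 = 0.008778.
Darcy flux q = K · i = 1.870 × 0.008778 = 0.01641 m/day.
Seepage velocity v = q / n_e = 0.01641 / 0.12 = 0.1368 m/day.

0.137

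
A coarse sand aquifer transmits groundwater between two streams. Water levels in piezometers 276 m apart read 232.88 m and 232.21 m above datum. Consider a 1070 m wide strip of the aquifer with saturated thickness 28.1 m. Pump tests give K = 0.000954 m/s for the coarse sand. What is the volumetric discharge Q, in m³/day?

6020

Convert K: 0.000954 m/s × 86400 = 82.43 m/day.
Cross-sectional area A = 1070 × 28.1 = 30067 m².
Hydraulic gradient i = (232.88 − 232.21) / 276 = 0.67 / 276 = 0.002428.
Darcy's law: Q = K · A · i = 82.43 × 30067 × 0.002428 = 6016 m³/day.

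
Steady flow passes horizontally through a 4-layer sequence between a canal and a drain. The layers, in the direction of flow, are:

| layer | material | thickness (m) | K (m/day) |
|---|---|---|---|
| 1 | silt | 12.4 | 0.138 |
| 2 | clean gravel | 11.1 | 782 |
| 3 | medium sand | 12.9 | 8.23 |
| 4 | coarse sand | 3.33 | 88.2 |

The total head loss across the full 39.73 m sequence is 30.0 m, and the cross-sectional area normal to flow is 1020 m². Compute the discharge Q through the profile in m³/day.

Flow is perpendicular to layering, so the layers act in series and the equivalent K is the thickness-weighted harmonic mean.
Total thickness L = 12.4 + 11.1 + 12.9 + 3.33 = 39.73 m.
Σ(b_i/K_i) = 12.4/0.138 + 11.1/782 + 12.9/8.23 + 3.33/88.2 = 91.47 d.
K_eq = L / Σ(b_i/K_i) = 39.73 / 91.47 = 0.4343 m/day.
Q = K_eq · A · (Δh/L) = 0.4343 × 1020 × (30.0/39.73) = 334.5 m³/day.

335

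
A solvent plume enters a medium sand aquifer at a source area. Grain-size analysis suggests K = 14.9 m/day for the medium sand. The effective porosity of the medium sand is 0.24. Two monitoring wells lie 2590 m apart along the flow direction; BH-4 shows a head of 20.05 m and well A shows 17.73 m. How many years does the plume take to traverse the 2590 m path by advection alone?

128

Hydraulic gradient i = (20.05 − 17.73) / 2590 = 2.32 / 2590 = 0.0008958.
Darcy flux q = K · i = 14.90 × 0.0008958 = 0.01335 m/day.
Seepage velocity v = q / n_e = 0.01335 / 0.24 = 0.05561 m/day.
Travel time t = L / v = 2590 / 0.05561 = 46573 days = 127.5 years.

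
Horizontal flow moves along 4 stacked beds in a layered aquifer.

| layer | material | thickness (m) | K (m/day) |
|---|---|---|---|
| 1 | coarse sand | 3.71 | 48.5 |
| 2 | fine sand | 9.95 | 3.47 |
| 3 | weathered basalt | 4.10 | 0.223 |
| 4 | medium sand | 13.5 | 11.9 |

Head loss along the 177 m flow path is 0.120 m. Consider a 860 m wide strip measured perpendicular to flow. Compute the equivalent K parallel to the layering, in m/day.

12.0

Flow is parallel to layering, so each bed carries its own Darcy discharge and the transmissivities add.
Σ(K_i·b_i) = 48.5×3.71 + 3.47×9.95 + 0.223×4.10 + 11.9×13.5 = 376.0 m²/day.
Total thickness b = 31.26 m, so K_eq = Σ(K_i·b_i)/b = 12.03 m/day.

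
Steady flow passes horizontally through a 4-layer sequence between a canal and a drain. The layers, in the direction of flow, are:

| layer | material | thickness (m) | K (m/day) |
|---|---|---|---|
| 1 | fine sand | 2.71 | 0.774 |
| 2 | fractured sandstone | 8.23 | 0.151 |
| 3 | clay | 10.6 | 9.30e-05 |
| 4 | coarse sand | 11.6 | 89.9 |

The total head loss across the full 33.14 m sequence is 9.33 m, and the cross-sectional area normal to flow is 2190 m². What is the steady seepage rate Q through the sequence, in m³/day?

0.179

Flow is perpendicular to layering, so the layers act in series and the equivalent K is the thickness-weighted harmonic mean.
Total thickness L = 2.71 + 8.23 + 10.6 + 11.6 = 33.14 m.
Σ(b_i/K_i) = 2.71/0.774 + 8.23/0.151 + 10.6/9.30e-05 + 11.6/89.9 = 1.140e+05 d.
K_eq = L / Σ(b_i/K_i) = 33.14 / 1.140e+05 = 0.0002906 m/day.
Q = K_eq · A · (Δh/L) = 0.0002906 × 2190 × (9.33/33.14) = 0.1792 m³/day.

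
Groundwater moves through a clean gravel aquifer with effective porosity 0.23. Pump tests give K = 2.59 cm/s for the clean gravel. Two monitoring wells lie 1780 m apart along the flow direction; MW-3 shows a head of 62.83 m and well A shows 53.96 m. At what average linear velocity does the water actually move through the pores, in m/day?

Convert K: 2.59 cm/s × 864 = 2238 m/day.
Hydraulic gradient i = (62.83 − 53.96) / 1780 = 8.87 / 1780 = 0.004983.
Darcy flux q = K · i = 2238 × 0.004983 = 11.15 m/day.
Seepage velocity v = q / n_e = 11.15 / 0.23 = 48.48 m/day.

48.5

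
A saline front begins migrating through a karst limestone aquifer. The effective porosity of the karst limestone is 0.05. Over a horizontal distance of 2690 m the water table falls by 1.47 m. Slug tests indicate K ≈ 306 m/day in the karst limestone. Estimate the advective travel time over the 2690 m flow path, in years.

2.20

Hydraulic gradient i = Δh / L = 1.47 / 2690 = 0.0005465.
Darcy flux q = K · i = 306.0 × 0.0005465 = 0.1672 m/day.
Seepage velocity v = q / n_e = 0.1672 / 0.05 = 3.344 m/day.
Travel time t = L / v = 2690 / 3.344 = 804.3 days = 2.202 years.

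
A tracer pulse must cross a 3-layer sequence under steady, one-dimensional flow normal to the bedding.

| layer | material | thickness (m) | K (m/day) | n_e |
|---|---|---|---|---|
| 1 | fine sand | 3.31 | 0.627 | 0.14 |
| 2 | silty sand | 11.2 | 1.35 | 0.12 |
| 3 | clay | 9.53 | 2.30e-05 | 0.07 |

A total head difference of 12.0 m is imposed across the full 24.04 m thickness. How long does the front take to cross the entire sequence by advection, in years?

234

With flow normal to the layers, continuity requires the same specific discharge q through every layer.
Σ(b_i/K_i) = 3.31/0.627 + 11.2/1.35 + 9.53/2.30e-05 = 4.144e+05 d.
q = Δh / Σ(b_i/K_i) = 12.0 / 4.144e+05 = 2.896e-05 m/day.
In each layer the seepage velocity is v_i = q/n_i, so the layer transit time is t_i = b_i·n_i / q:
  layer 1 (fine sand): t_1 = 3.31 × 0.14 / 2.896e-05 = 16001 d
  layer 2 (silty sand): t_2 = 11.2 × 0.12 / 2.896e-05 = 46408 d
  layer 3 (clay): t_3 = 9.53 × 0.07 / 2.896e-05 = 23035 d
Total t = Σ t_i = 85445 days = 233.9 years.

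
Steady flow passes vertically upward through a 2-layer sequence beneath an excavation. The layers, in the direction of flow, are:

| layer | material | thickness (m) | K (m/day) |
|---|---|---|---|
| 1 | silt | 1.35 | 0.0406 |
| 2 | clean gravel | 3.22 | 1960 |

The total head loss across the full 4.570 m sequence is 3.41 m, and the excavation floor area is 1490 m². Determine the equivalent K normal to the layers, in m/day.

Flow is perpendicular to layering, so the layers act in series and the equivalent K is the thickness-weighted harmonic mean.
Total thickness L = 1.35 + 3.22 = 4.570 m.
Σ(b_i/K_i) = 1.35/0.0406 + 3.22/1960 = 33.25 d.
K_eq = L / Σ(b_i/K_i) = 4.570 / 33.25 = 0.1374 m/day.

0.137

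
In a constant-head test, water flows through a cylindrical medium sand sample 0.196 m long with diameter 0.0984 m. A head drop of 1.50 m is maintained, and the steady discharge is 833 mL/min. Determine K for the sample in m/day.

Cross-sectional area A = π·(d/2)² = π × (0.0984/2)² = 0.007605 m².
Convert discharge: 833 mL/min = 1.388e-05 m³/s.
Darcy's law rearranged: K = Q·L / (A·Δh) = 1.388e-05 × 0.196 / (0.007605 × 1.50) = 0.0002385 m/s = 20.61 m/day.

20.6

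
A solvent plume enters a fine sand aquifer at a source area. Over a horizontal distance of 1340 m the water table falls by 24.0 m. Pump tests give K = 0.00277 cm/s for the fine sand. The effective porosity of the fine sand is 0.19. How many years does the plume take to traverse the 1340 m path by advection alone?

16.3

Convert K: 0.00277 cm/s × 864 = 2.393 m/day.
Hydraulic gradient i = Δh / L = 24.0 / 1340 = 0.01791.
Darcy flux q = K · i = 2.393 × 0.01791 = 0.04286 m/day.
Seepage velocity v = q / n_e = 0.04286 / 0.19 = 0.2256 m/day.
Travel time t = L / v = 1340 / 0.2256 = 5940 days = 16.26 years.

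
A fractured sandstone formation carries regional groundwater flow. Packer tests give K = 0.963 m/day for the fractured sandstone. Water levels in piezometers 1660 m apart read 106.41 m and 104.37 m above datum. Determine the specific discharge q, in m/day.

Hydraulic gradient i = (106.41 − 104.37) / 1660 = 2.04 / 1660 = 0.001229.
Specific discharge q = K · i = 0.9630 × 0.001229 = 0.001183 m/day.

0.00118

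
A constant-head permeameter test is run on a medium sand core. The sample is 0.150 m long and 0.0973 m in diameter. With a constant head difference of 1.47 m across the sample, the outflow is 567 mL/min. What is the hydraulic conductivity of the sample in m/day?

11.2

Cross-sectional area A = π·(d/2)² = π × (0.0973/2)² = 0.007436 m².
Convert discharge: 567 mL/min = 9.450e-06 m³/s.
Darcy's law rearranged: K = Q·L / (A·Δh) = 9.450e-06 × 0.150 / (0.007436 × 1.47) = 0.0001297 m/s = 11.20 m/day.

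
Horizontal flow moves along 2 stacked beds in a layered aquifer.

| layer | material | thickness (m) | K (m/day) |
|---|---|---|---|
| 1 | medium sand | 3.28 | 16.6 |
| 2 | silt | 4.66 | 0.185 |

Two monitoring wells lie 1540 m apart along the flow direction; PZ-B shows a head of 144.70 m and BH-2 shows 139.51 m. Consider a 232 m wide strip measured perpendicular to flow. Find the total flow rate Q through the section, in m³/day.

43.2

Flow is parallel to layering, so each bed carries its own Darcy discharge and the transmissivities add.
Σ(K_i·b_i) = 16.6×3.28 + 0.185×4.66 = 55.31 m²/day.
Hydraulic gradient i = (144.70 − 139.51) / 1540 = 5.19 / 1540 = 0.003370.
Q = Σ(K_i·b_i) · W · i = 55.31 × 232 × 0.003370 = 43.25 m³/day.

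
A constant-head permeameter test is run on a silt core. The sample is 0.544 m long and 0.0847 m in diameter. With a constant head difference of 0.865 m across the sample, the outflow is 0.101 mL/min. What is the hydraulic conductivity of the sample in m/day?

Cross-sectional area A = π·(d/2)² = π × (0.0847/2)² = 0.005635 m².
Convert discharge: 0.101 mL/min = 1.683e-09 m³/s.
Darcy's law rearranged: K = Q·L / (A·Δh) = 1.683e-09 × 0.544 / (0.005635 × 0.865) = 1.879e-07 m/s = 0.01623 m/day.

0.0162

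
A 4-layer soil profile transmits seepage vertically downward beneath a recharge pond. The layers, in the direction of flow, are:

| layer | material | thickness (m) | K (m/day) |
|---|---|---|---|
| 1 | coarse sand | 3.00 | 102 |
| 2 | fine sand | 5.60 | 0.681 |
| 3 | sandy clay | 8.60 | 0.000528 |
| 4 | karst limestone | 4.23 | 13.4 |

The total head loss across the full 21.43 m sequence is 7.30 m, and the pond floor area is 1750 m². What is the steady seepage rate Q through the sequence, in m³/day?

0.784

Flow is perpendicular to layering, so the layers act in series and the equivalent K is the thickness-weighted harmonic mean.
Total thickness L = 3.00 + 5.60 + 8.60 + 4.23 = 21.43 m.
Σ(b_i/K_i) = 3.00/102 + 5.60/0.681 + 8.60/0.000528 + 4.23/13.4 = 16296 d.
K_eq = L / Σ(b_i/K_i) = 21.43 / 16296 = 0.001315 m/day.
Q = K_eq · A · (Δh/L) = 0.001315 × 1750 × (7.30/21.43) = 0.7839 m³/day.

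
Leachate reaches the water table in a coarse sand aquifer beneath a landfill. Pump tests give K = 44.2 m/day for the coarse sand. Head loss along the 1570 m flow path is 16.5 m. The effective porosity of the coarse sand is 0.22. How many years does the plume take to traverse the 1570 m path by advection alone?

2.04

Hydraulic gradient i = Δh / L = 16.5 / 1570 = 0.01051.
Darcy flux q = K · i = 44.20 × 0.01051 = 0.4645 m/day.
Seepage velocity v = q / n_e = 0.4645 / 0.22 = 2.111 m/day.
Travel time t = L / v = 1570 / 2.111 = 743.6 days = 2.036 years.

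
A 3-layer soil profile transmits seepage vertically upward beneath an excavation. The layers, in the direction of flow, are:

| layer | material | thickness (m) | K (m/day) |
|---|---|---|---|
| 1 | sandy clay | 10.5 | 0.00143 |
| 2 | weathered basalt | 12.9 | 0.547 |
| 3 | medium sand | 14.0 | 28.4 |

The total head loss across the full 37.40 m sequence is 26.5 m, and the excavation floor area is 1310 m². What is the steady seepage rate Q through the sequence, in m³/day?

Flow is perpendicular to layering, so the layers act in series and the equivalent K is the thickness-weighted harmonic mean.
Total thickness L = 10.5 + 12.9 + 14.0 = 37.40 m.
Σ(b_i/K_i) = 10.5/0.00143 + 12.9/0.547 + 14.0/28.4 = 7367 d.
K_eq = L / Σ(b_i/K_i) = 37.40 / 7367 = 0.005077 m/day.
Q = K_eq · A · (Δh/L) = 0.005077 × 1310 × (26.5/37.40) = 4.712 m³/day.

4.71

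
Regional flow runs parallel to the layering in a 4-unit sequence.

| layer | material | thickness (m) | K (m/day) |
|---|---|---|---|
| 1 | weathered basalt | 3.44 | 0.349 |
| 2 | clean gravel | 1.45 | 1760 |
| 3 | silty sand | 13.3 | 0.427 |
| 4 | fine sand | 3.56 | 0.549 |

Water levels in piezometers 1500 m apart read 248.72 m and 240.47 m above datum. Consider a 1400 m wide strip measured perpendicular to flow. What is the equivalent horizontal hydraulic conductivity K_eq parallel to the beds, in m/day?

Flow is parallel to layering, so each bed carries its own Darcy discharge and the transmissivities add.
Σ(K_i·b_i) = 0.349×3.44 + 1760×1.45 + 0.427×13.3 + 0.549×3.56 = 2561 m²/day.
Total thickness b = 21.75 m, so K_eq = Σ(K_i·b_i)/b = 117.7 m/day.

118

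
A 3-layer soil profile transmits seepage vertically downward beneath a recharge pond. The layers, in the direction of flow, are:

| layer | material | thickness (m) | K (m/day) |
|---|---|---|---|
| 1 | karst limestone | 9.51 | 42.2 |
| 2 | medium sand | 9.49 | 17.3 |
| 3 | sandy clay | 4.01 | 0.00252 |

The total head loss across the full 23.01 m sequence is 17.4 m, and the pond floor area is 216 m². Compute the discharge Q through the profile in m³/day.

2.36

Flow is perpendicular to layering, so the layers act in series and the equivalent K is the thickness-weighted harmonic mean.
Total thickness L = 9.51 + 9.49 + 4.01 = 23.01 m.
Σ(b_i/K_i) = 9.51/42.2 + 9.49/17.3 + 4.01/0.00252 = 1592 d.
K_eq = L / Σ(b_i/K_i) = 23.01 / 1592 = 0.01445 m/day.
Q = K_eq · A · (Δh/L) = 0.01445 × 216 × (17.4/23.01) = 2.361 m³/day.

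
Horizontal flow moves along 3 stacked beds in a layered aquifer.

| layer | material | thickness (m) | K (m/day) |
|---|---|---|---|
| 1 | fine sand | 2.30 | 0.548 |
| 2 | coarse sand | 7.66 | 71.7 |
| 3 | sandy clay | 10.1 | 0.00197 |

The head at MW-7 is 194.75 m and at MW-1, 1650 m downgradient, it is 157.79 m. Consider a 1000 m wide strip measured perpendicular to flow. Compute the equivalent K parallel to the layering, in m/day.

27.4

Flow is parallel to layering, so each bed carries its own Darcy discharge and the transmissivities add.
Σ(K_i·b_i) = 0.548×2.30 + 71.7×7.66 + 0.00197×10.1 = 550.5 m²/day.
Total thickness b = 20.06 m, so K_eq = Σ(K_i·b_i)/b = 27.44 m/day.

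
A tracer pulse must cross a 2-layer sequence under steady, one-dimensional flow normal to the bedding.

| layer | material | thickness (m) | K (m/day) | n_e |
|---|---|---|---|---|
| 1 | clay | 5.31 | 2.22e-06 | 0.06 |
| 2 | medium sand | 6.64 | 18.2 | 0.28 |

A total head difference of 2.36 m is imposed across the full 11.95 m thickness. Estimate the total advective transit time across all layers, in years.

6040

With flow normal to the layers, continuity requires the same specific discharge q through every layer.
Σ(b_i/K_i) = 5.31/2.22e-06 + 6.64/18.2 = 2.392e+06 d.
q = Δh / Σ(b_i/K_i) = 2.36 / 2.392e+06 = 9.867e-07 m/day.
In each layer the seepage velocity is v_i = q/n_i, so the layer transit time is t_i = b_i·n_i / q:
  layer 1 (clay): t_1 = 5.31 × 0.06 / 9.867e-07 = 3.229e+05 d
  layer 2 (medium sand): t_2 = 6.64 × 0.28 / 9.867e-07 = 1.884e+06 d
Total t = Σ t_i = 2.207e+06 days = 6043 years.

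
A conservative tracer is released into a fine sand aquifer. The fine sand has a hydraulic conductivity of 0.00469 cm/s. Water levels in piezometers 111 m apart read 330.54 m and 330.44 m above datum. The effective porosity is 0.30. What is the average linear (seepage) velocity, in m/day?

Convert K: 0.00469 cm/s × 864 = 4.052 m/day.
Hydraulic gradient i = (330.54 − 330.44) / 111 = 0.1 / 111 = 0.0009009.
Darcy flux q = K · i = 4.052 × 0.0009009 = 0.003651 m/day.
Seepage velocity v = q / n_e = 0.003651 / 0.30 = 0.01217 m/day.

0.0122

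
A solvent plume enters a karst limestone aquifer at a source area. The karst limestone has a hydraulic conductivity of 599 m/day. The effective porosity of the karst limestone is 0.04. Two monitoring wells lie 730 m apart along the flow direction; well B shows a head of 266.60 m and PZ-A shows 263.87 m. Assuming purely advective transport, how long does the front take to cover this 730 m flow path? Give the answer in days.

13.0

Hydraulic gradient i = (266.60 − 263.87) / 730 = 2.73 / 730 = 0.003740.
Darcy flux q = K · i = 599.0 × 0.003740 = 2.240 m/day.
Seepage velocity v = q / n_e = 2.240 / 0.04 = 56.00 m/day.
Travel time t = L / v = 730 / 56.00 = 13.04 days.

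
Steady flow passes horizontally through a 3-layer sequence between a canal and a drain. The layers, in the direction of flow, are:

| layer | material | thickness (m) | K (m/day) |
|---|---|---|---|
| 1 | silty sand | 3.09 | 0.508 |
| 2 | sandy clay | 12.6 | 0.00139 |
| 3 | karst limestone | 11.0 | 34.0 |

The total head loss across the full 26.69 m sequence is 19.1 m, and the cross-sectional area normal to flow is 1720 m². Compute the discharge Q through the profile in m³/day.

3.62

Flow is perpendicular to layering, so the layers act in series and the equivalent K is the thickness-weighted harmonic mean.
Total thickness L = 3.09 + 12.6 + 11.0 = 26.69 m.
Σ(b_i/K_i) = 3.09/0.508 + 12.6/0.00139 + 11.0/34.0 = 9071 d.
K_eq = L / Σ(b_i/K_i) = 26.69 / 9071 = 0.002942 m/day.
Q = K_eq · A · (Δh/L) = 0.002942 × 1720 × (19.1/26.69) = 3.622 m³/day.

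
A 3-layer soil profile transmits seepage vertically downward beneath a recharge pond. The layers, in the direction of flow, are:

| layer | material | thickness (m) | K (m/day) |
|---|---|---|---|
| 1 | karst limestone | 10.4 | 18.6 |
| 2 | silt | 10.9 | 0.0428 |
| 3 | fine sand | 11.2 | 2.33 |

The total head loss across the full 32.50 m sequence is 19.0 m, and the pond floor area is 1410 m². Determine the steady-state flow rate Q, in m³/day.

103

Flow is perpendicular to layering, so the layers act in series and the equivalent K is the thickness-weighted harmonic mean.
Total thickness L = 10.4 + 10.9 + 11.2 = 32.50 m.
Σ(b_i/K_i) = 10.4/18.6 + 10.9/0.0428 + 11.2/2.33 = 260.0 d.
K_eq = L / Σ(b_i/K_i) = 32.50 / 260.0 = 0.1250 m/day.
Q = K_eq · A · (Δh/L) = 0.1250 × 1410 × (19.0/32.50) = 103.0 m³/day.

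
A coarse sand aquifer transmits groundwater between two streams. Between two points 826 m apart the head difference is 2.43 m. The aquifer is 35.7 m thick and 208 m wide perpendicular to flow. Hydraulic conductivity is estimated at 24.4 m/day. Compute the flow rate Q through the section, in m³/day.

Cross-sectional area A = 208 × 35.7 = 7426 m².
Hydraulic gradient i = Δh / L = 2.43 / 826 = 0.002942.
Darcy's law: Q = K · A · i = 24.40 × 7426 × 0.002942 = 533.0 m³/day.

533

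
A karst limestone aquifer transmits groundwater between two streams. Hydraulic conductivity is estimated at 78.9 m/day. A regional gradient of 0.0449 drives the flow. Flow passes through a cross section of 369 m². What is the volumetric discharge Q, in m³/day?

Hydraulic gradient i = 0.0449.
Darcy's law: Q = K · A · i = 78.90 × 369.0 × 0.04490 = 1307 m³/day.

1310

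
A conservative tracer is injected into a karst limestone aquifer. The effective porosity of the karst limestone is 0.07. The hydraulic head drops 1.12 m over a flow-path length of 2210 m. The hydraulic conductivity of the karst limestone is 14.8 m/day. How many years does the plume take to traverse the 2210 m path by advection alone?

Hydraulic gradient i = Δh / L = 1.12 / 2210 = 0.0005068.
Darcy flux q = K · i = 14.80 × 0.0005068 = 0.007500 m/day.
Seepage velocity v = q / n_e = 0.007500 / 0.07 = 0.1071 m/day.
Travel time t = L / v = 2210 / 0.1071 = 20625 days = 56.47 years.

56.5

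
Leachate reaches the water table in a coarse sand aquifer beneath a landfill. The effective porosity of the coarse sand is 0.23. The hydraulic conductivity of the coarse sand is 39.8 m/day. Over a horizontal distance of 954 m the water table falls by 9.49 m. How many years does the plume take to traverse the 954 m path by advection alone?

1.52

Hydraulic gradient i = Δh / L = 9.49 / 954 = 0.009948.
Darcy flux q = K · i = 39.80 × 0.009948 = 0.3959 m/day.
Seepage velocity v = q / n_e = 0.3959 / 0.23 = 1.721 m/day.
Travel time t = L / v = 954 / 1.721 = 554.2 days = 1.517 years.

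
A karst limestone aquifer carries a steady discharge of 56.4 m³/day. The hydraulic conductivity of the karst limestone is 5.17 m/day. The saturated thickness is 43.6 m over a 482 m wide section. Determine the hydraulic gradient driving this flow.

0.000519

Cross-sectional area A = 482 × 43.6 = 21015 m².
From Q = K·A·i, i = Q / (K·A) = 56.4 / (5.170 × 21015) = 0.0005191.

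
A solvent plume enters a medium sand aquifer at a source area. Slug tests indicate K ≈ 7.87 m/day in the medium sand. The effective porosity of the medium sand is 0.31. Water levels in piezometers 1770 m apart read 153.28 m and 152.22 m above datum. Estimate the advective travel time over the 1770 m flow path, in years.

319

Hydraulic gradient i = (153.28 − 152.22) / 1770 = 1.06 / 1770 = 0.0005989.
Darcy flux q = K · i = 7.870 × 0.0005989 = 0.004713 m/day.
Seepage velocity v = q / n_e = 0.004713 / 0.31 = 0.01520 m/day.
Travel time t = L / v = 1770 / 0.01520 = 1.164e+05 days = 318.7 years.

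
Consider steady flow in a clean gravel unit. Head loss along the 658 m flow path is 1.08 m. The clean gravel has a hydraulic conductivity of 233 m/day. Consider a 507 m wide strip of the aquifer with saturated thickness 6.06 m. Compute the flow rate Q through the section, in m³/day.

Cross-sectional area A = 507 × 6.06 = 3072 m².
Hydraulic gradient i = Δh / L = 1.08 / 658 = 0.001641.
Darcy's law: Q = K · A · i = 233.0 × 3072 × 0.001641 = 1175 m³/day.

1170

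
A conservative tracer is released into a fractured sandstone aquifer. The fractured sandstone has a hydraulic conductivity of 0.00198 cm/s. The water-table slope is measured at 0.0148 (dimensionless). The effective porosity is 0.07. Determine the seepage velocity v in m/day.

Convert K: 0.00198 cm/s × 864 = 1.711 m/day.
Hydraulic gradient i = 0.0148.
Darcy flux q = K · i = 1.711 × 0.01480 = 0.02532 m/day.
Seepage velocity v = q / n_e = 0.02532 / 0.07 = 0.3617 m/day.

0.362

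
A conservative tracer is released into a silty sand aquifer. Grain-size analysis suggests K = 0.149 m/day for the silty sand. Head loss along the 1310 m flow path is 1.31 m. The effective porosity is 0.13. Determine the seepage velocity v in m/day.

Hydraulic gradient i = Δh / L = 1.31 / 1310 = 0.001000.
Darcy flux q = K · i = 0.1490 × 0.001000 = 0.0001490 m/day.
Seepage velocity v = q / n_e = 0.0001490 / 0.13 = 0.001146 m/day.

0.00115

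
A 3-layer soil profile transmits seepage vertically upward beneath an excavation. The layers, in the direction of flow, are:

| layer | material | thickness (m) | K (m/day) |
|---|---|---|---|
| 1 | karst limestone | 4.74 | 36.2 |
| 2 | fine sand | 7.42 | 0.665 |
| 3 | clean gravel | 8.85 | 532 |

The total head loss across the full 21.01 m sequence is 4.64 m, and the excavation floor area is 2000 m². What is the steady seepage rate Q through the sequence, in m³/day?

821

Flow is perpendicular to layering, so the layers act in series and the equivalent K is the thickness-weighted harmonic mean.
Total thickness L = 4.74 + 7.42 + 8.85 = 21.01 m.
Σ(b_i/K_i) = 4.74/36.2 + 7.42/0.665 + 8.85/532 = 11.31 d.
K_eq = L / Σ(b_i/K_i) = 21.01 / 11.31 = 1.858 m/day.
Q = K_eq · A · (Δh/L) = 1.858 × 2000 × (4.64/21.01) = 820.8 m³/day.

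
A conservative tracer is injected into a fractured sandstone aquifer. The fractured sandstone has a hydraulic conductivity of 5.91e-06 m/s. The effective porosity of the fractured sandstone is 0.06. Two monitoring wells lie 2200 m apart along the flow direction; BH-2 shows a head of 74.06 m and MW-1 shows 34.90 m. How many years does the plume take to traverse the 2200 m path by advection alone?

39.8

Convert K: 5.91e-06 m/s × 86400 = 0.5106 m/day.
Hydraulic gradient i = (74.06 − 34.90) / 2200 = 39.16 / 2200 = 0.01780.
Darcy flux q = K · i = 0.5106 × 0.01780 = 0.009089 m/day.
Seepage velocity v = q / n_e = 0.009089 / 0.06 = 0.1515 m/day.
Travel time t = L / v = 2200 / 0.1515 = 14523 days = 39.76 years.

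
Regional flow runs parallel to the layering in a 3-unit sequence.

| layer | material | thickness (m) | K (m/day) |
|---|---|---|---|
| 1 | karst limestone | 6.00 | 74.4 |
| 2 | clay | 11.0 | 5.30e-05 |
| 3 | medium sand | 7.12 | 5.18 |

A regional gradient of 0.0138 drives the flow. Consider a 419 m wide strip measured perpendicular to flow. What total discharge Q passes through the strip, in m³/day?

Flow is parallel to layering, so each bed carries its own Darcy discharge and the transmissivities add.
Σ(K_i·b_i) = 74.4×6.00 + 5.30e-05×11.0 + 5.18×7.12 = 483.3 m²/day.
Hydraulic gradient i = 0.0138.
Q = Σ(K_i·b_i) · W · i = 483.3 × 419 × 0.01380 = 2794 m³/day.

2790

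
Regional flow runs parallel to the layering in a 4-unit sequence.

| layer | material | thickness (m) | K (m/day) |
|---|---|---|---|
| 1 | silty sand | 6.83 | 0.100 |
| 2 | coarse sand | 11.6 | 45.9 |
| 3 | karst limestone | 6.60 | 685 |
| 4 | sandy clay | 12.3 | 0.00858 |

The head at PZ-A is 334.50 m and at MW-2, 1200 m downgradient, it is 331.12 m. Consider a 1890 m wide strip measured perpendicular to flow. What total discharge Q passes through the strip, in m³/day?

26900

Flow is parallel to layering, so each bed carries its own Darcy discharge and the transmissivities add.
Σ(K_i·b_i) = 0.100×6.83 + 45.9×11.6 + 685×6.60 + 0.00858×12.3 = 5054 m²/day.
Hydraulic gradient i = (334.50 − 331.12) / 1200 = 3.38 / 1200 = 0.002817.
Q = Σ(K_i·b_i) · W · i = 5054 × 1890 × 0.002817 = 26906 m³/day.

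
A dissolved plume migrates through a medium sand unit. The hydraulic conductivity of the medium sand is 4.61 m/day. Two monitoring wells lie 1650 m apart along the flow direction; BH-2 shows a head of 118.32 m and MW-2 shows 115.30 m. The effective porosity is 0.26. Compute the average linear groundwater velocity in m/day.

Hydraulic gradient i = (118.32 − 115.30) / 1650 = 3.02 / 1650 = 0.001830.
Darcy flux q = K · i = 4.610 × 0.001830 = 0.008438 m/day.
Seepage velocity v = q / n_e = 0.008438 / 0.26 = 0.03245 m/day.

0.0325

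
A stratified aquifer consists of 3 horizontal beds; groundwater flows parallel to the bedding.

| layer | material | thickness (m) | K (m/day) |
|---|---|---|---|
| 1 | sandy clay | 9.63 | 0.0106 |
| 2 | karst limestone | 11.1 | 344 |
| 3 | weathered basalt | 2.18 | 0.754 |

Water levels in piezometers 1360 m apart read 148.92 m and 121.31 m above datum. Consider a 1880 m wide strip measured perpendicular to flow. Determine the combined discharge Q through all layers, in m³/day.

Flow is parallel to layering, so each bed carries its own Darcy discharge and the transmissivities add.
Σ(K_i·b_i) = 0.0106×9.63 + 344×11.1 + 0.754×2.18 = 3820 m²/day.
Hydraulic gradient i = (148.92 − 121.31) / 1360 = 27.61 / 1360 = 0.02030.
Q = Σ(K_i·b_i) · W · i = 3820 × 1880 × 0.02030 = 1.458e+05 m³/day.

146000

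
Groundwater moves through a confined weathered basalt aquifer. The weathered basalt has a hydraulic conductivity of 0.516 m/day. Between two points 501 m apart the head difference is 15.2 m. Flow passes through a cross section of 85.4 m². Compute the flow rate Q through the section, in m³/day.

1.34

Hydraulic gradient i = Δh / L = 15.2 / 501 = 0.03034.
Darcy's law: Q = K · A · i = 0.5160 × 85.40 × 0.03034 = 1.337 m³/day.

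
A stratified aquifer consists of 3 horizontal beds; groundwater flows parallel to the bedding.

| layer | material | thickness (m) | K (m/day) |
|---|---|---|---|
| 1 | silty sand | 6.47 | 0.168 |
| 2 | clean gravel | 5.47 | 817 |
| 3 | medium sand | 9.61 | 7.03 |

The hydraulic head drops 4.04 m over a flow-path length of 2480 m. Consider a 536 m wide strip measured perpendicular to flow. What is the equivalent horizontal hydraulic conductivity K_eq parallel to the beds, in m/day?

Flow is parallel to layering, so each bed carries its own Darcy discharge and the transmissivities add.
Σ(K_i·b_i) = 0.168×6.47 + 817×5.47 + 7.03×9.61 = 4538 m²/day.
Total thickness b = 21.55 m, so K_eq = Σ(K_i·b_i)/b = 210.6 m/day.

211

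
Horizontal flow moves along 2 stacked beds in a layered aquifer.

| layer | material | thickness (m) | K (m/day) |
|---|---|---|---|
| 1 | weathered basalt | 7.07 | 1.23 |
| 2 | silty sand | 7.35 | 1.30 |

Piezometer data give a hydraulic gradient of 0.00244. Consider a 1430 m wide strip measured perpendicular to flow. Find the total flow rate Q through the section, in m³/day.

63.7

Flow is parallel to layering, so each bed carries its own Darcy discharge and the transmissivities add.
Σ(K_i·b_i) = 1.23×7.07 + 1.30×7.35 = 18.25 m²/day.
Hydraulic gradient i = 0.00244.
Q = Σ(K_i·b_i) · W · i = 18.25 × 1430 × 0.002440 = 63.68 m³/day.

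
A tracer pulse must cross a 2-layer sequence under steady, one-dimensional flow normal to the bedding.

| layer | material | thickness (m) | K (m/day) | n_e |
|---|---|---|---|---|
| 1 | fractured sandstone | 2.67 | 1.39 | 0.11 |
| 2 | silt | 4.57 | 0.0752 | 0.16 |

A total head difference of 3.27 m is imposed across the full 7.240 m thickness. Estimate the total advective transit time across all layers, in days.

With flow normal to the layers, continuity requires the same specific discharge q through every layer.
Σ(b_i/K_i) = 2.67/1.39 + 4.57/0.0752 = 62.69 d.
q = Δh / Σ(b_i/K_i) = 3.27 / 62.69 = 0.05216 m/day.
In each layer the seepage velocity is v_i = q/n_i, so the layer transit time is t_i = b_i·n_i / q:
  layer 1 (fractured sandstone): t_1 = 2.67 × 0.11 / 0.05216 = 5.631 d
  layer 2 (silt): t_2 = 4.57 × 0.16 / 0.05216 = 14.02 d
Total t = Σ t_i = 19.65 days.

19.6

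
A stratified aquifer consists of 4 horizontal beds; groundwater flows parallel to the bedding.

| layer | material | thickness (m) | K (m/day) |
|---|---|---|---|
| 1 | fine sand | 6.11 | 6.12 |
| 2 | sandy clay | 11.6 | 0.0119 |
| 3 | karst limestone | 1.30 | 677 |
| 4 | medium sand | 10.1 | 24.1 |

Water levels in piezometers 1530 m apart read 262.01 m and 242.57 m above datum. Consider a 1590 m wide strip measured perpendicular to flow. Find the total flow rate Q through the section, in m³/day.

Flow is parallel to layering, so each bed carries its own Darcy discharge and the transmissivities add.
Σ(K_i·b_i) = 6.12×6.11 + 0.0119×11.6 + 677×1.30 + 24.1×10.1 = 1161 m²/day.
Hydraulic gradient i = (262.01 − 242.57) / 1530 = 19.44 / 1530 = 0.01271.
Q = Σ(K_i·b_i) · W · i = 1161 × 1590 × 0.01271 = 23456 m³/day.

23500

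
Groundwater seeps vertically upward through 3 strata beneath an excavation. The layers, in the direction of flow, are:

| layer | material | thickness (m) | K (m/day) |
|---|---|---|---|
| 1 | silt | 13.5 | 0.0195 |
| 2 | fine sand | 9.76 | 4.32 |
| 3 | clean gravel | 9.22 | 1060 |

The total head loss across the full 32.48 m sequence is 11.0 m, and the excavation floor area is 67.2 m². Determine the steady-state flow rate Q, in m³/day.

1.06

Flow is perpendicular to layering, so the layers act in series and the equivalent K is the thickness-weighted harmonic mean.
Total thickness L = 13.5 + 9.76 + 9.22 = 32.48 m.
Σ(b_i/K_i) = 13.5/0.0195 + 9.76/4.32 + 9.22/1060 = 694.6 d.
K_eq = L / Σ(b_i/K_i) = 32.48 / 694.6 = 0.04676 m/day.
Q = K_eq · A · (Δh/L) = 0.04676 × 67.2 × (11.0/32.48) = 1.064 m³/day.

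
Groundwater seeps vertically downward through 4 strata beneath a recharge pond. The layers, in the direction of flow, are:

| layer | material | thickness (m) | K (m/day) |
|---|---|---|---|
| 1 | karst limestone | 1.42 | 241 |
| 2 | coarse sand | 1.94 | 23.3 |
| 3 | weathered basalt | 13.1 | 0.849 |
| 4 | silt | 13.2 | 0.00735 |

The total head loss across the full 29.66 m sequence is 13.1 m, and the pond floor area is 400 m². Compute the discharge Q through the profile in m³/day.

Flow is perpendicular to layering, so the layers act in series and the equivalent K is the thickness-weighted harmonic mean.
Total thickness L = 1.42 + 1.94 + 13.1 + 13.2 = 29.66 m.
Σ(b_i/K_i) = 1.42/241 + 1.94/23.3 + 13.1/0.849 + 13.2/0.00735 = 1811 d.
K_eq = L / Σ(b_i/K_i) = 29.66 / 1811 = 0.01637 m/day.
Q = K_eq · A · (Δh/L) = 0.01637 × 400 × (13.1/29.66) = 2.893 m³/day.

2.89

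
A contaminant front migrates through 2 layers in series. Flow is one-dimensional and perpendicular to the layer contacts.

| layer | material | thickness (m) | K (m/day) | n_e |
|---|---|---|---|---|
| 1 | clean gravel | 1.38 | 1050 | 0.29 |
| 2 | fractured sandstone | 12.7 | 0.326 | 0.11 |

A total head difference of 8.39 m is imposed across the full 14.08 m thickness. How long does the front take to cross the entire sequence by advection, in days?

With flow normal to the layers, continuity requires the same specific discharge q through every layer.
Σ(b_i/K_i) = 1.38/1050 + 12.7/0.326 = 38.96 d.
q = Δh / Σ(b_i/K_i) = 8.39 / 38.96 = 0.2154 m/day.
In each layer the seepage velocity is v_i = q/n_i, so the layer transit time is t_i = b_i·n_i / q:
  layer 1 (clean gravel): t_1 = 1.38 × 0.29 / 0.2154 = 1.858 d
  layer 2 (fractured sandstone): t_2 = 12.7 × 0.11 / 0.2154 = 6.487 d
Total t = Σ t_i = 8.345 days.

8.35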